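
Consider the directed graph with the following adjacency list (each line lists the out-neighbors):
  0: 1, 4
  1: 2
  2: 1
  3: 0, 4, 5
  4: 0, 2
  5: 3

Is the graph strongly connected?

No

There is no directed path from 0 to 3, so the graph is not strongly connected.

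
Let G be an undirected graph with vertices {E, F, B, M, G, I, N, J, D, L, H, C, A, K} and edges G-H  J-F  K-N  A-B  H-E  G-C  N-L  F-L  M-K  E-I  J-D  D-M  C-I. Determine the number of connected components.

Starting from A we can reach A, B. That is one component of size 2.
Starting from C we can reach C, E, G, H, I. That is one component of size 5.
Starting from D we can reach D, F, J, K, L, M, N. That is one component of size 7.
Total: 3 components.

3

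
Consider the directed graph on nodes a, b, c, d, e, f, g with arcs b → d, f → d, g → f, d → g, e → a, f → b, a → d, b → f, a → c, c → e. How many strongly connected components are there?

2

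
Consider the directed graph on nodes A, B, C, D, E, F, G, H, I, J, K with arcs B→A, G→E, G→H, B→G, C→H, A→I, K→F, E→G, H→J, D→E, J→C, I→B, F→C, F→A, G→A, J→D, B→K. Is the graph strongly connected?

From A we can reach every vertex (A, B, C, D, E, F, G, H, I, J, K), and every vertex can reach A (A, B, C, D, E, F, G, H, I, J, K). So the whole graph is one strongly connected component.

Yes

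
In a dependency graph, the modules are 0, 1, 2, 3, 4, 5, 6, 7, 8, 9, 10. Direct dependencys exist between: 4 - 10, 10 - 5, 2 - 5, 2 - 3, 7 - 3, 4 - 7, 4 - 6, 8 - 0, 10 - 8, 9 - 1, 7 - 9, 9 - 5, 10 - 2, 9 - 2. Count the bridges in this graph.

4

The edges on the cycle 4-7-9-2-10-4 are not bridges since each lies on that cycle.
But removing 8 - 10 disconnects 8 from 10; removing 9 - 1 disconnects 9 from 1; removing 8 - 0 disconnects 8 from 0; removing 4 - 6 disconnects 4 from 6 — these are bridges.
That makes 4 bridges.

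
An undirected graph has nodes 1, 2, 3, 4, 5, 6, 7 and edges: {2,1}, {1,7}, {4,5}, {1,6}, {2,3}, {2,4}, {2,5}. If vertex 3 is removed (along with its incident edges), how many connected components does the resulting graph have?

1

With 3 gone, the remaining components are: {1, 2, 4, 5, 6, 7}.
That is 1 component.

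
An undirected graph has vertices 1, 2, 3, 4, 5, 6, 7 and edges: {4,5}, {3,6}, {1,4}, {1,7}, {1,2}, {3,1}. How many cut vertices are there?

Removing 1 increases the component count from 1 to 4, so 1 is a cut vertex.
Removing 3 increases the component count from 1 to 2, so 3 is a cut vertex.
Removing 4 increases the component count from 1 to 2, so 4 is a cut vertex.
By contrast removing 2 leaves 1 component; it is not a cut vertex. No other vertex is a cut vertex either.

3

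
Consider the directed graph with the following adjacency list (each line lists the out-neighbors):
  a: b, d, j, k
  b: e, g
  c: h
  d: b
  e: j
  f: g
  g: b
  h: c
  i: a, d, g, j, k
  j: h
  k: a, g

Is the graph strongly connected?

No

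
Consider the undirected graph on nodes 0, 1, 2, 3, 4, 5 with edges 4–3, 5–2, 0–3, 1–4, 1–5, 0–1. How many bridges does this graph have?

The edges on the cycle 0-1-4-3-0 are not bridges since each lies on that cycle.
But removing 5–2 disconnects 5 from 2; removing 5–1 disconnects 5 from 1 — these are bridges.
That makes 2 bridges.

2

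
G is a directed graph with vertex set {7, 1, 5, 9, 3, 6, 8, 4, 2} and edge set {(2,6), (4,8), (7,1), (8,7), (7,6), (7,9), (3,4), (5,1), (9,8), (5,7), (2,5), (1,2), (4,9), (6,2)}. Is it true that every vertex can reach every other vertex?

There is no directed path from 9 to 3, so the graph is not strongly connected.

No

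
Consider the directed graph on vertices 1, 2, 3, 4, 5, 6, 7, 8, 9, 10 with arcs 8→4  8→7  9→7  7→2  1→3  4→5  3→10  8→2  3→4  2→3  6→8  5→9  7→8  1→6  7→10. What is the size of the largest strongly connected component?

7

{2, 3, 4, 5, 7, 8, 9} are all mutually reachable — one SCC of size 7.
{10} is an SCC by itself.
{6} is an SCC by itself.
{1} is an SCC by itself.
The largest has 7 vertices.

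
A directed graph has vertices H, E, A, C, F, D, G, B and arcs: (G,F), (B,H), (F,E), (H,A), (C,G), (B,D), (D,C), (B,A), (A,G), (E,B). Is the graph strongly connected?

Yes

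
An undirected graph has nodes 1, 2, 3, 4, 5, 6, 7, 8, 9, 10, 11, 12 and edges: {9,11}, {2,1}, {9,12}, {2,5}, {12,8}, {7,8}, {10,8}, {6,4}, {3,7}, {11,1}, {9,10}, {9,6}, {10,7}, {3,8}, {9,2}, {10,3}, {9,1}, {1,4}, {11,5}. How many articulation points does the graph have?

Removing 9 increases the component count from 1 to 2, so 9 is a cut vertex.
By contrast removing 2 leaves 1 component; it is not a cut vertex. No other vertex is a cut vertex either.

1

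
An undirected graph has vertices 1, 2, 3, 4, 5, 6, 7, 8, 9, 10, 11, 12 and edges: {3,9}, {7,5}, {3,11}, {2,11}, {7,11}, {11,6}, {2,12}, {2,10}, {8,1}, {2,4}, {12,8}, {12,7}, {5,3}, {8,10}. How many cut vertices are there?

Removing 2 increases the component count from 1 to 2, so 2 is a cut vertex.
Removing 3 increases the component count from 1 to 2, so 3 is a cut vertex.
Removing 8 increases the component count from 1 to 2, so 8 is a cut vertex.
Likewise 11 is a cut vertex.
By contrast removing 6 leaves 1 component; it is not a cut vertex. No other vertex is a cut vertex either.

4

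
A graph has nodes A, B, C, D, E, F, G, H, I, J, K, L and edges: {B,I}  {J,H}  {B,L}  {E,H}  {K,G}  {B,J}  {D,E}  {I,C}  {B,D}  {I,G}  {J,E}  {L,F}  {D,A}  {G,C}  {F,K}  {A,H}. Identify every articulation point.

Removing B increases the component count from 1 to 2, so B is a cut vertex.
By contrast removing A leaves 1 component; it is not a cut vertex. No other vertex is a cut vertex either.

B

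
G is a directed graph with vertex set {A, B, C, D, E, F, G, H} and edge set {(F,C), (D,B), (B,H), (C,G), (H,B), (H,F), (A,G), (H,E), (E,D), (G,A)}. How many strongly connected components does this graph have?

4

{B, D, E, H} are all mutually reachable — one SCC of size 4.
{A, G} are all mutually reachable — one SCC of size 2.
{F} is an SCC by itself.
{C} is an SCC by itself.
That gives 4 strongly connected components.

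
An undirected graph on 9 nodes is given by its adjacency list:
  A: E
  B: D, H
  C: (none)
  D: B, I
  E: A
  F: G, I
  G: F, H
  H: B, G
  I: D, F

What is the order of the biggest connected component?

6

C is isolated — a component by itself.
Starting from A we can reach A, E. That is one component of size 2.
Starting from B we can reach B, D, F, G, H, I. That is one component of size 6.
The largest has 6 vertices.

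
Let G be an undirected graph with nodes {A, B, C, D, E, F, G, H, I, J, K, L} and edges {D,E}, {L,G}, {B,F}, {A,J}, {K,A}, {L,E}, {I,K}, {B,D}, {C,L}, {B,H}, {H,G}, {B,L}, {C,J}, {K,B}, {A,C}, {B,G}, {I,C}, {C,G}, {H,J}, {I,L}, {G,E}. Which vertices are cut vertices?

B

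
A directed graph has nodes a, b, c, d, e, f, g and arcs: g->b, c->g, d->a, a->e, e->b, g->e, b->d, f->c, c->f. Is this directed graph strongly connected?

There is no directed path from d to g, so the graph is not strongly connected.

No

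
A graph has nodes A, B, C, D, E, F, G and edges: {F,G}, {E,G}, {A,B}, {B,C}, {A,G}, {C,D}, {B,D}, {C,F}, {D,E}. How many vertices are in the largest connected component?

7

Starting from A we can reach A, B, C, D, E, F, G. That is one component of size 7.
The largest has 7 vertices.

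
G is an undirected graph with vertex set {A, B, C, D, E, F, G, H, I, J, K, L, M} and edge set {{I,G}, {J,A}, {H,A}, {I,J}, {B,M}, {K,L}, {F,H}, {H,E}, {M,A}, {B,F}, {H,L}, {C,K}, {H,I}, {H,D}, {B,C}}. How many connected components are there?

Starting from A we can reach A, B, C, D, E, F, G, H, I, J, K, L, M. That is one component of size 13.
Total: 1 component.

1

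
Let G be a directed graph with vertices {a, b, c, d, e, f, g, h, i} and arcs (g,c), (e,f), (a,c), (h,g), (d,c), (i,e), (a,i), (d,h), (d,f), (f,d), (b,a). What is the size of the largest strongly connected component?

{d, f} are all mutually reachable — one SCC of size 2.
{a} is an SCC by itself.
{g} is an SCC by itself.
{e} is an SCC by itself.
{b} is an SCC by itself.
(and 3 more singleton SCCs)
The largest has 2 vertices.

2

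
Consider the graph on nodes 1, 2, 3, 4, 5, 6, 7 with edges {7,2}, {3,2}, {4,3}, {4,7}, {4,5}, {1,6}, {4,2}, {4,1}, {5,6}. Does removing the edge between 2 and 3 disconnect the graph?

No

After removing 2—3, the path 2-4-3 still connects them, so the edge is not a bridge.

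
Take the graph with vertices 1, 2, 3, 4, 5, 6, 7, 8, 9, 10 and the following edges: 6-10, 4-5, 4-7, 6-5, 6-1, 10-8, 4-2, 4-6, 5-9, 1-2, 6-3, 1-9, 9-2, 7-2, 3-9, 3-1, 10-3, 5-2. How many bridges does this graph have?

1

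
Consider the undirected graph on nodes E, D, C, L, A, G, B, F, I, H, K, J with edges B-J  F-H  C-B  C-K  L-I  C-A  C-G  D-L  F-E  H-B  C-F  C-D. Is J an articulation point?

Deleting J leaves 1 component (was 1), so J is not a cut vertex.

No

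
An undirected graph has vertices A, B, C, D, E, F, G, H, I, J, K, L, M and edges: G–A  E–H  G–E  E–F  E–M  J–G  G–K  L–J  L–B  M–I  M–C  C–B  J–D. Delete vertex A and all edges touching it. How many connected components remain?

1

With A gone, the remaining components are: {B, C, D, E, F, G, H, I, J, K, L, M}.
That is 1 component.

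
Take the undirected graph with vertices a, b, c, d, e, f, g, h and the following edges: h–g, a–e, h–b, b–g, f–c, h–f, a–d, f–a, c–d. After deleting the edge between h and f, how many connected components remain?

Before removal there is 1 component.
h–f is a bridge — removing it separates h's side from f's side.
After removal: 2 components.

2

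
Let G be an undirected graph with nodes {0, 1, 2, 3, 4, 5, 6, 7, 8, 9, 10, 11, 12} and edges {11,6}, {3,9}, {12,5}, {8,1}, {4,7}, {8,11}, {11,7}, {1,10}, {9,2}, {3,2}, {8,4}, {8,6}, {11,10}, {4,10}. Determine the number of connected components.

4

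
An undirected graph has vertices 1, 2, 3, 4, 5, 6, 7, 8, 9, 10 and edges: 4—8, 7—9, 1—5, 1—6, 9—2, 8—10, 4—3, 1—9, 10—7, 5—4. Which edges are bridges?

1-6, 2-9, 3-4

The edges on the cycle 1-5-4-8-10-7-9-1 are not bridges since each lies on that cycle.
But removing 9—2 disconnects 9 from 2; removing 3—4 disconnects 3 from 4; removing 1—6 disconnects 1 from 6 — these are bridges.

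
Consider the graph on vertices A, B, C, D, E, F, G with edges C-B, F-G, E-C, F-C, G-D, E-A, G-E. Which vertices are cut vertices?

C, E, G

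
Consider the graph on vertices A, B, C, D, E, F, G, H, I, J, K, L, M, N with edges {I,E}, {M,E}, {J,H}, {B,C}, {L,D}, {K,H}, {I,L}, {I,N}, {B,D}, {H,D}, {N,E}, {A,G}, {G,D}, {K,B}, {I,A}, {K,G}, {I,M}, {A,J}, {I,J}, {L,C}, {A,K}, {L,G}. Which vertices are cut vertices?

I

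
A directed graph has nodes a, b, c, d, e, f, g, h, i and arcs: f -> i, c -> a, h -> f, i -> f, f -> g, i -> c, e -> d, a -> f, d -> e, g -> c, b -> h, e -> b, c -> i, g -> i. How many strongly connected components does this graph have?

4

{a, c, f, g, i} are all mutually reachable — one SCC of size 5.
{d, e} are all mutually reachable — one SCC of size 2.
{h} is an SCC by itself.
{b} is an SCC by itself.
That gives 4 strongly connected components.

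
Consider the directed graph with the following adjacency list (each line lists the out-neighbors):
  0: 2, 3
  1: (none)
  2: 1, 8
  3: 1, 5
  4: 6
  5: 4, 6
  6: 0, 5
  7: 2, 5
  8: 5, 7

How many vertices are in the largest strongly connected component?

8

{0, 2, 3, 4, 5, 6, 7, 8} are all mutually reachable — one SCC of size 8.
{1} is an SCC by itself.
The largest has 8 vertices.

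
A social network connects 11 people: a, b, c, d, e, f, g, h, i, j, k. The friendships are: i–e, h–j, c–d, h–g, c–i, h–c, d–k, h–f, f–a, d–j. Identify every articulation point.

Removing c increases the component count from 2 to 3, so c is a cut vertex.
Removing d increases the component count from 2 to 3, so d is a cut vertex.
Removing f increases the component count from 2 to 3, so f is a cut vertex.
Likewise h, i are cut vertices.
By contrast removing a leaves 2 components; it is not a cut vertex. No other vertex is a cut vertex either.

c, d, f, h, i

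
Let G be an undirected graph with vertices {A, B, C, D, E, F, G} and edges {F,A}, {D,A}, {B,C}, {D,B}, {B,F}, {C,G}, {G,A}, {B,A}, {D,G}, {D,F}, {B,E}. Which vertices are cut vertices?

Removing B increases the component count from 1 to 2, so B is a cut vertex.
By contrast removing E leaves 1 component; it is not a cut vertex. No other vertex is a cut vertex either.

B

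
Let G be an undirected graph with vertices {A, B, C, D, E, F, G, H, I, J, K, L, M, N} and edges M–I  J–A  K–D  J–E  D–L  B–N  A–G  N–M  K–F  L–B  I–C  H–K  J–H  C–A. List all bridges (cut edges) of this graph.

The edges on the cycle J-H-K-D-L-B-N-M-I-C-A-J are not bridges since each lies on that cycle.
But removing A–G disconnects A from G; removing K–F disconnects K from F; removing J–E disconnects J from E — these are bridges.

A-G, E-J, F-K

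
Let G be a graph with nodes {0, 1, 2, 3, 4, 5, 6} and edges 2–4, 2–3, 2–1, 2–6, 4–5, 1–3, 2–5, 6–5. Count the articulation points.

Removing 2 increases the component count from 2 to 3, so 2 is a cut vertex.
By contrast removing 6 leaves 2 components; it is not a cut vertex. No other vertex is a cut vertex either.

1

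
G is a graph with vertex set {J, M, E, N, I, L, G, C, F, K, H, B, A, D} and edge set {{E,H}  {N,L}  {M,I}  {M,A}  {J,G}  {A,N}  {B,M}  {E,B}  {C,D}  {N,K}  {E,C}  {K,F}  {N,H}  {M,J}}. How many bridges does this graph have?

8

The edges on the cycle E-B-M-A-N-H-E are not bridges since each lies on that cycle.
But removing N - K disconnects N from K; removing M - I disconnects M from I; removing M - J disconnects M from J; removing F - K disconnects F from K — these are bridges.
In total 8 edges are bridges.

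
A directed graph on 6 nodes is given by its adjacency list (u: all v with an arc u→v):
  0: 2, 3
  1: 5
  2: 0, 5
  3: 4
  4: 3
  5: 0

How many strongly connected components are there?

3

{0, 2, 5} are all mutually reachable — one SCC of size 3.
{3, 4} are all mutually reachable — one SCC of size 2.
{1} is an SCC by itself.
That gives 3 strongly connected components.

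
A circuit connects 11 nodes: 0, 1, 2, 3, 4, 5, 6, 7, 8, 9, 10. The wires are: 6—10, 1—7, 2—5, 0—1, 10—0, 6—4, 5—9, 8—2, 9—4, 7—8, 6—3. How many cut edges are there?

1

The edges on the cycle 6-10-0-1-7-8-2-5-9-4-6 are not bridges since each lies on that cycle.
But removing 6—3 disconnects 6 from 3 — this is a bridge.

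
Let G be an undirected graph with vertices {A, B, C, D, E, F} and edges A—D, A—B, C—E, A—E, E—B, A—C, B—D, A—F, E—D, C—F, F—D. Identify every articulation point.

none

Removing D, for instance, still leaves 1 component. No single vertex removal increases the component count — the graph has no articulation points.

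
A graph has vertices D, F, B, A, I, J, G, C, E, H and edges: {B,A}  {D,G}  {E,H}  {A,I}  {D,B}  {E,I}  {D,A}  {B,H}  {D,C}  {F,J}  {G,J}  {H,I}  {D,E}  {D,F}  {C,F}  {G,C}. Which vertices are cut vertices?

Removing D increases the component count from 1 to 2, so D is a cut vertex.
By contrast removing H leaves 1 component; it is not a cut vertex. No other vertex is a cut vertex either.

D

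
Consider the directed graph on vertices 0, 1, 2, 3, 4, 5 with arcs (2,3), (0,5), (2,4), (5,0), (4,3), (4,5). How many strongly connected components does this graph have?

{0, 5} are all mutually reachable — one SCC of size 2.
{2} is an SCC by itself.
{3} is an SCC by itself.
{4} is an SCC by itself.
{1} is an SCC by itself.
That gives 5 strongly connected components.

5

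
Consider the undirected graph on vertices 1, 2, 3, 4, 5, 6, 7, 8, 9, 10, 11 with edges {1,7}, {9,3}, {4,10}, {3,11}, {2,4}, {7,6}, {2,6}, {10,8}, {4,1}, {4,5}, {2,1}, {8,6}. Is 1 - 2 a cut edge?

After removing 1 - 2, the path 1-4-2 still connects them, so the edge is not a bridge.

No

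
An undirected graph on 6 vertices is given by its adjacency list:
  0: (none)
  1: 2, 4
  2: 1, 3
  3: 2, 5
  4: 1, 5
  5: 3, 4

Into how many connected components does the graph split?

2

0 is isolated — a component by itself.
Starting from 1 we can reach 1, 2, 3, 4, 5. That is one component of size 5.
Total: 2 components.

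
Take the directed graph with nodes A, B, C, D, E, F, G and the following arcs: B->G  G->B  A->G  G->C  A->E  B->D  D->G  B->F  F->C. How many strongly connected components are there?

5

{B, D, G} are all mutually reachable — one SCC of size 3.
{A} is an SCC by itself.
{F} is an SCC by itself.
{E} is an SCC by itself.
{C} is an SCC by itself.
That gives 5 strongly connected components.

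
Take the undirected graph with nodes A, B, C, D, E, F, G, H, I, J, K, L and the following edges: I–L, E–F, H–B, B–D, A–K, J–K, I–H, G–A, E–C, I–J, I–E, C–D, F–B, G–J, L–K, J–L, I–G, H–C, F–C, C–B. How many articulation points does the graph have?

1

Removing I increases the component count from 1 to 2, so I is a cut vertex.
By contrast removing D leaves 1 component; it is not a cut vertex. No other vertex is a cut vertex either.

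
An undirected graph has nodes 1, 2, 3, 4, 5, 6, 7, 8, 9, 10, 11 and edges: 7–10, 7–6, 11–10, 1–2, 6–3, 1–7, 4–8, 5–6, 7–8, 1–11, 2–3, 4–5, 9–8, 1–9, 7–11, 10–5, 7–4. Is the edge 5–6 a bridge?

No

After removing 5–6, the path 5-10-7-6 still connects them, so the edge is not a bridge.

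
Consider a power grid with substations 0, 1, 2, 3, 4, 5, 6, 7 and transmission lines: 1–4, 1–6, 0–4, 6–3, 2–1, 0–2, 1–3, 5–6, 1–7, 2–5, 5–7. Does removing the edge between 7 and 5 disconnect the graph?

After removing 7–5, the path 7-1-2-5 still connects them, so the edge is not a bridge.

No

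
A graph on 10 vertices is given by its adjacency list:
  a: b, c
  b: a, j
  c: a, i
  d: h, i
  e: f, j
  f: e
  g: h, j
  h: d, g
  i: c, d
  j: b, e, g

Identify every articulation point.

Removing e increases the component count from 1 to 2, so e is a cut vertex.
Removing j increases the component count from 1 to 2, so j is a cut vertex.
By contrast removing c leaves 1 component; it is not a cut vertex. No other vertex is a cut vertex either.

e, j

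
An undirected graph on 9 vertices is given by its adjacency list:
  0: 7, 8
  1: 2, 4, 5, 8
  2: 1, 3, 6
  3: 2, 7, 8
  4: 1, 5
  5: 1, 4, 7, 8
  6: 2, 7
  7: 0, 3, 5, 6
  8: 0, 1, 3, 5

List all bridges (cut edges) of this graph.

none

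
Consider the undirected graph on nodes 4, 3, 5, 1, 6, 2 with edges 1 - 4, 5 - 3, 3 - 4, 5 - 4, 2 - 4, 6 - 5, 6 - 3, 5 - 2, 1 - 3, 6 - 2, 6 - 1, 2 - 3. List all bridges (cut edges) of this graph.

The edges on the cycle 1-3-4-1 are not bridges since each lies on that cycle.
Every edge lies on some cycle, so there are no bridges.

none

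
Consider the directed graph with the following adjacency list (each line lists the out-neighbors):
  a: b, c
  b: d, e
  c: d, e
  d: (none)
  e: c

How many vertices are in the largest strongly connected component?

2

{c, e} are all mutually reachable — one SCC of size 2.
{b} is an SCC by itself.
{a} is an SCC by itself.
{d} is an SCC by itself.
The largest has 2 vertices.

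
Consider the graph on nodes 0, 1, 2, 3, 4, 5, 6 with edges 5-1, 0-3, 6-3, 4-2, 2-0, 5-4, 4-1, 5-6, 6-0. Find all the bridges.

none

The edges on the cycle 5-4-2-0-6-5 are not bridges since each lies on that cycle.
Every edge lies on some cycle, so there are no bridges.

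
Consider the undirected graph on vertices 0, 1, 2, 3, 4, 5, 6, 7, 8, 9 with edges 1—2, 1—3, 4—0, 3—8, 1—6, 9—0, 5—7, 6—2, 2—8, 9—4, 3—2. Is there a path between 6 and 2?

From 6 we can reach 1, 2, 3, 6, 8, which includes 2.

Yes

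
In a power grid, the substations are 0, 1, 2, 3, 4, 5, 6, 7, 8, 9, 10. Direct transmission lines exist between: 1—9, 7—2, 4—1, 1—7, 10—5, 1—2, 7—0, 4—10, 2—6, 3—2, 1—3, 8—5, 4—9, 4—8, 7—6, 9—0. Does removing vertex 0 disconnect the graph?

No

Deleting 0 leaves 1 component (was 1) (its neighbors 7, 9 remain connected to each other), so 0 is not a cut vertex.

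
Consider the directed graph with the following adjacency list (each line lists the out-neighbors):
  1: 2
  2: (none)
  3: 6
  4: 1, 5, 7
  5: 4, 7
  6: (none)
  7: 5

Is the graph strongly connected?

No

There is no directed path from 1 to 4, so the graph is not strongly connected.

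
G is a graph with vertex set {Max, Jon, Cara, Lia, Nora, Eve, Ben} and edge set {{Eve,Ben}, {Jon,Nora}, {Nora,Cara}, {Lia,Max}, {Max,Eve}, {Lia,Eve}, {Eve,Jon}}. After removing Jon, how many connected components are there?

With Jon gone, the remaining components are: {Cara, Nora}; {Ben, Eve, Lia, Max}.
That is 2 components.

2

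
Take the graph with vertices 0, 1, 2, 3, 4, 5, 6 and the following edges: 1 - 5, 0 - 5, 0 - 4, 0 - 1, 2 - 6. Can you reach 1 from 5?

From 5 we can reach 0, 1, 4, 5, which includes 1.

Yes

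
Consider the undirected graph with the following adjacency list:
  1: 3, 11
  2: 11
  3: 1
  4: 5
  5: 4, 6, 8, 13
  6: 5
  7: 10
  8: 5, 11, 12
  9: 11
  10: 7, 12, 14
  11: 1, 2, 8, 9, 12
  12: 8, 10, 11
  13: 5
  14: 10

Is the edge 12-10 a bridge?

Yes

Removing 12-10 leaves no path between 12 and 10: the component count goes from 1 to 2. So it is a bridge.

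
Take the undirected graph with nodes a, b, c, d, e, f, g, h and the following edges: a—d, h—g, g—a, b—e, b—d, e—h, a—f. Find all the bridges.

The edges on the cycle b-e-h-g-a-d-b are not bridges since each lies on that cycle.
But removing a—f disconnects a from f — this is a bridge.

a-f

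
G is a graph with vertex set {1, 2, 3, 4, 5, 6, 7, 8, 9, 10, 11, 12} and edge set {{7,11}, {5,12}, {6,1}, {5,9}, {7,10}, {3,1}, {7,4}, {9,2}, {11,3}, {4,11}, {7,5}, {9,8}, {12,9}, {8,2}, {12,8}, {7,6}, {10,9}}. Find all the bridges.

The edges on the cycle 7-4-11-7 are not bridges since each lies on that cycle.
Every edge lies on some cycle, so there are no bridges.

none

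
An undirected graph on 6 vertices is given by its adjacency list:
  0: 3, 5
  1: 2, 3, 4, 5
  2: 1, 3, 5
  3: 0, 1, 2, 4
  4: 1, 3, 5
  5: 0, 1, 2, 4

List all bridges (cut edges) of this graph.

none

The edges on the cycle 5-4-3-0-5 are not bridges since each lies on that cycle.
Every edge lies on some cycle, so there are no bridges.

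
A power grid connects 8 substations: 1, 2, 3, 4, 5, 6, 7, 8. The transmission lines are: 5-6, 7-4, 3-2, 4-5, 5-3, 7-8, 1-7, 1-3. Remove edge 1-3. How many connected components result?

1 and 3 are still connected via 1-7-4-5-3, so the component count stays at 1.

1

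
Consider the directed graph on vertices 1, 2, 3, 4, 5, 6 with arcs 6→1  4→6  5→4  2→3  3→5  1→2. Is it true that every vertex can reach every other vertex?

Yes

From 3 we can reach every vertex (1, 2, 3, 4, 5, 6), and every vertex can reach 3 (1, 2, 3, 4, 5, 6). So the whole graph is one strongly connected component.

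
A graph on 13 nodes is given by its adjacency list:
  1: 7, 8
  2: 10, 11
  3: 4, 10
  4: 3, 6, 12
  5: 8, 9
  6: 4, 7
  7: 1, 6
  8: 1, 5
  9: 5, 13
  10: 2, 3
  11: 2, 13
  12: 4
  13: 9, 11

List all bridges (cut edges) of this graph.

12-4

The edges on the cycle 6-7-1-8-5-9-13-11-2-10-3-4-6 are not bridges since each lies on that cycle.
But removing 4-12 disconnects 4 from 12 — this is a bridge.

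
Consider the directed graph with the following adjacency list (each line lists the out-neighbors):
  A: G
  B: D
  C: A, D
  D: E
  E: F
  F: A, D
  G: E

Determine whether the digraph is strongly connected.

No

There is no directed path from B to C, so the graph is not strongly connected.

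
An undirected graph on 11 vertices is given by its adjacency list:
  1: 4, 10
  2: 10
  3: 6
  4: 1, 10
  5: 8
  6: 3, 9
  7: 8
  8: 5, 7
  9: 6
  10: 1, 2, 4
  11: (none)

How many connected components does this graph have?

4

11 is isolated — a component by itself.
Starting from 5 we can reach 5, 7, 8. That is one component of size 3.
Starting from 3 we can reach 3, 6, 9. That is one component of size 3.
Starting from 1 we can reach 1, 2, 4, 10. That is one component of size 4.
Total: 4 components.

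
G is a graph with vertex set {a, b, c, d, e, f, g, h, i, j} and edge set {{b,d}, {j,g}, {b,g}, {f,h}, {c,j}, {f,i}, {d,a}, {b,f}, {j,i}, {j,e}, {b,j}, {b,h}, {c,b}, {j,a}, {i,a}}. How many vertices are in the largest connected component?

Starting from a we can reach a, b, c, d, e, f, g, h, i, j. That is one component of size 10.
The largest has 10 vertices.

10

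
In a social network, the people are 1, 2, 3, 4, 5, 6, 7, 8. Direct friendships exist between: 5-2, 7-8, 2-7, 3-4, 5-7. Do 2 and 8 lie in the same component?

Yes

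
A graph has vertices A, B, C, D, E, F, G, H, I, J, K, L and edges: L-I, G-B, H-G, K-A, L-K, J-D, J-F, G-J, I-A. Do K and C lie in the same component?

The component containing K is {A, I, K, L}, and C is not in it.

No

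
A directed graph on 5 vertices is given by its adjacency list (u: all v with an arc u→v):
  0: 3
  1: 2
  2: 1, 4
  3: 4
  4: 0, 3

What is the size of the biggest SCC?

{0, 3, 4} are all mutually reachable — one SCC of size 3.
{1, 2} are all mutually reachable — one SCC of size 2.
The largest has 3 vertices.

3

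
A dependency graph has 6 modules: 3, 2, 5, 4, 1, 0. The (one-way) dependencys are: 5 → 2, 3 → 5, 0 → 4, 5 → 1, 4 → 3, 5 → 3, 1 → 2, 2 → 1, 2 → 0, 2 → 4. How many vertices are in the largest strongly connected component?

6

{0, 1, 2, 3, 4, 5} are all mutually reachable — one SCC of size 6.
The largest has 6 vertices.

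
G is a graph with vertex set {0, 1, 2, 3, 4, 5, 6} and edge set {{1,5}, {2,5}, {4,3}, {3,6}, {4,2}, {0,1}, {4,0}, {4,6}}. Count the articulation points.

Removing 4 increases the component count from 1 to 2, so 4 is a cut vertex.
By contrast removing 0 leaves 1 component; it is not a cut vertex. No other vertex is a cut vertex either.

1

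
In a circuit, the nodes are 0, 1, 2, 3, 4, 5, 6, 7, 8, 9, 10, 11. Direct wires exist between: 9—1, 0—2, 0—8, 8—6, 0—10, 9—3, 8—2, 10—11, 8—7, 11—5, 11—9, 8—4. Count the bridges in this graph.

9

The edges on the cycle 0-8-2-0 are not bridges since each lies on that cycle.
But removing 8—6 disconnects 8 from 6; removing 3—9 disconnects 3 from 9; removing 0—10 disconnects 0 from 10; removing 8—7 disconnects 8 from 7 — these are bridges.
In total 9 edges are bridges.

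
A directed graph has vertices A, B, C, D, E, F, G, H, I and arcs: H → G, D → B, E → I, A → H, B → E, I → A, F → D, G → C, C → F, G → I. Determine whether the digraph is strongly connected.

Yes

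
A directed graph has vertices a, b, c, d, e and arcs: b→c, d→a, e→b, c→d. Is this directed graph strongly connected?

No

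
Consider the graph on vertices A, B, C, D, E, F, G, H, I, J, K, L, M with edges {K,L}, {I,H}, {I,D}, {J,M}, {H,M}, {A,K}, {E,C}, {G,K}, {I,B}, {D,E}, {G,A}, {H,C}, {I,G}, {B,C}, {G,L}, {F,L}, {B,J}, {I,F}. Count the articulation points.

1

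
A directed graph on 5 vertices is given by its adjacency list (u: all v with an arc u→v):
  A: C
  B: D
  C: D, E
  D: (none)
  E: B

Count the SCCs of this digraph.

{C} is an SCC by itself.
{A} is an SCC by itself.
{E} is an SCC by itself.
{D} is an SCC by itself.
{B} is an SCC by itself.
That gives 5 strongly connected components.

5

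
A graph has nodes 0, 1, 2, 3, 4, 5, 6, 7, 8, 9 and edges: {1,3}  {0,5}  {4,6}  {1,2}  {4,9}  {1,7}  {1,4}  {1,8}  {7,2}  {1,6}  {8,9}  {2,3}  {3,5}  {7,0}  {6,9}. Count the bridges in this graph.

0

The edges on the cycle 1-7-0-5-3-1 are not bridges since each lies on that cycle.
Every edge lies on some cycle, so there are no bridges.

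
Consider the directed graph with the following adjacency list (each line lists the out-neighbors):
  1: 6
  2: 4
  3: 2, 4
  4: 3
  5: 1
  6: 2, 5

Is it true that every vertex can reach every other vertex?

There is no directed path from 3 to 6, so the graph is not strongly connected.

No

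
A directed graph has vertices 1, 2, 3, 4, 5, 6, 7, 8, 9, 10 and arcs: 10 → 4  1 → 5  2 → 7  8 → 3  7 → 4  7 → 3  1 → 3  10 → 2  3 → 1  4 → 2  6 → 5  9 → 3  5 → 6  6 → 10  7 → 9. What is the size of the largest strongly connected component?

9

{1, 2, 3, 4, 5, 6, 7, 9, 10} are all mutually reachable — one SCC of size 9.
{8} is an SCC by itself.
The largest has 9 vertices.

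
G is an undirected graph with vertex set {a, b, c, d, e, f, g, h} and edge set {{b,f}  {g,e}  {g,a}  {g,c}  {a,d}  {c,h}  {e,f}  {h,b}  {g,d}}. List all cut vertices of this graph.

g

Removing g increases the component count from 1 to 2, so g is a cut vertex.
By contrast removing f leaves 1 component; it is not a cut vertex. No other vertex is a cut vertex either.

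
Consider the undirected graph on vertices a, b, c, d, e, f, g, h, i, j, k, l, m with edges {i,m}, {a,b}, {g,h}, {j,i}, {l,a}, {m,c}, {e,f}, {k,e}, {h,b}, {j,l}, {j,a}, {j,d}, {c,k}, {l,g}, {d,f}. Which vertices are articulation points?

j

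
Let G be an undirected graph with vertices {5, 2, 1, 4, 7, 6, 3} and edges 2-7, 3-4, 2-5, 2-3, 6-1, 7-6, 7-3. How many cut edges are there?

4

The edges on the cycle 2-7-3-2 are not bridges since each lies on that cycle.
But removing 3-4 disconnects 3 from 4; removing 6-1 disconnects 6 from 1; removing 7-6 disconnects 7 from 6; removing 2-5 disconnects 2 from 5 — these are bridges.
That makes 4 bridges.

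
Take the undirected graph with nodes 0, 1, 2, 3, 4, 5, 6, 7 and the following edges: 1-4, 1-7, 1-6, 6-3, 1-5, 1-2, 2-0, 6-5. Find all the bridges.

The edges on the cycle 1-6-5-1 are not bridges since each lies on that cycle.
But removing 2-0 disconnects 2 from 0; removing 1-2 disconnects 1 from 2; removing 6-3 disconnects 6 from 3; removing 1-7 disconnects 1 from 7 — these are bridges.
In total 5 edges are bridges.

0-2, 1-2, 1-4, 1-7, 3-6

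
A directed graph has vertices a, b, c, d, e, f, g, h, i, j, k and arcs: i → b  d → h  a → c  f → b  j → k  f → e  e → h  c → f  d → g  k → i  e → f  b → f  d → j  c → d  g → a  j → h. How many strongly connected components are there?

{a, c, d, g} are all mutually reachable — one SCC of size 4.
{b, e, f} are all mutually reachable — one SCC of size 3.
{j} is an SCC by itself.
{i} is an SCC by itself.
{h} is an SCC by itself.
(and 1 more singleton SCC)
That gives 6 strongly connected components.

6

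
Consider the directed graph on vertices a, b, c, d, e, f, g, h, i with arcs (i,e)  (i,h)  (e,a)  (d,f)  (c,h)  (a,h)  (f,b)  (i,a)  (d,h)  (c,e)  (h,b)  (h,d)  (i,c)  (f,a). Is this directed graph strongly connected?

No

There is no directed path from i to g, so the graph is not strongly connected.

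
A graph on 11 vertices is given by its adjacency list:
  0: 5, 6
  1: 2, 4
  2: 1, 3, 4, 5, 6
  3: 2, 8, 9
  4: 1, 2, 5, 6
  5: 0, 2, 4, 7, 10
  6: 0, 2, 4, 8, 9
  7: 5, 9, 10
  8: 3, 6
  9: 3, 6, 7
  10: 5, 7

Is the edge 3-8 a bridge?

No

After removing 3-8, the path 3-9-6-8 still connects them, so the edge is not a bridge.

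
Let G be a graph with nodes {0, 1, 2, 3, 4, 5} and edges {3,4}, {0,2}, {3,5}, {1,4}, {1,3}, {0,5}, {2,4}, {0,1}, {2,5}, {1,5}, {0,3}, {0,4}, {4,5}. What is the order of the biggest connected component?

Starting from 0 we can reach 0, 1, 2, 3, 4, 5. That is one component of size 6.
The largest has 6 vertices.

6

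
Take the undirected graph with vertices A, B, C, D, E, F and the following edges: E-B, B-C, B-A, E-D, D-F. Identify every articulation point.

B, D, E

Removing B increases the component count from 1 to 3, so B is a cut vertex.
Removing D increases the component count from 1 to 2, so D is a cut vertex.
Removing E increases the component count from 1 to 2, so E is a cut vertex.
By contrast removing F leaves 1 component; it is not a cut vertex. No other vertex is a cut vertex either.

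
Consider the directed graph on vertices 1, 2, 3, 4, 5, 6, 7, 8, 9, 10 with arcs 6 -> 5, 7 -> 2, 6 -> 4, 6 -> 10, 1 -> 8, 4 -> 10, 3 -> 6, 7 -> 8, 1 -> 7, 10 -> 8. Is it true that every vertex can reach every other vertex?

No

There is no directed path from 4 to 7, so the graph is not strongly connected.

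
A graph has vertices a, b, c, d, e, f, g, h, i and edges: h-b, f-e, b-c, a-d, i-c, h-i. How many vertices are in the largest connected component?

4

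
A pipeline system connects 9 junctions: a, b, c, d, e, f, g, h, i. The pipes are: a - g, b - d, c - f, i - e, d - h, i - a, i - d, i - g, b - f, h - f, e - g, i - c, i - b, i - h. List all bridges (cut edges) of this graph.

none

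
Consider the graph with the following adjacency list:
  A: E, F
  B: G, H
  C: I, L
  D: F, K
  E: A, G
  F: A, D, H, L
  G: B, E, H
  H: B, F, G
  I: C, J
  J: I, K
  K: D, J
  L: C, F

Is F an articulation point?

Deleting F raises the number of components from 1 to 2, so F is a cut vertex.

Yes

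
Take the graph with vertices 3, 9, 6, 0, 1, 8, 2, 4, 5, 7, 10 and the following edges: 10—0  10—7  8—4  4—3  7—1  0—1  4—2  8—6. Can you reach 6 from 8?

Yes

From 8 we can reach 2, 3, 4, 6, 8, which includes 6.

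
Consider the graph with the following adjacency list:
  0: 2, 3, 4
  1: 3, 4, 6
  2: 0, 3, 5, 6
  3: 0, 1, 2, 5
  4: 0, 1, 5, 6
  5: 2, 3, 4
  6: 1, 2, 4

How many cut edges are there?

0

The edges on the cycle 4-1-6-4 are not bridges since each lies on that cycle.
Every edge lies on some cycle, so there are no bridges.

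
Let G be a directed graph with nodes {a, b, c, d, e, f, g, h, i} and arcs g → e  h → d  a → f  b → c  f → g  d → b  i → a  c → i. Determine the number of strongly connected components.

{e} is an SCC by itself.
{i} is an SCC by itself.
{a} is an SCC by itself.
{f} is an SCC by itself.
{g} is an SCC by itself.
(and 4 more singleton SCCs)
That gives 9 strongly connected components.

9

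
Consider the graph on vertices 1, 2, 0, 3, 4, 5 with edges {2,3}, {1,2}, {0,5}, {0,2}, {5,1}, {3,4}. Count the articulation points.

2

Removing 2 increases the component count from 1 to 2, so 2 is a cut vertex.
Removing 3 increases the component count from 1 to 2, so 3 is a cut vertex.
By contrast removing 4 leaves 1 component; it is not a cut vertex. No other vertex is a cut vertex either.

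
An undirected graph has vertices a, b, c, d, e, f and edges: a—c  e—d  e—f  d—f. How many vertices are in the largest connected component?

3

b is isolated — a component by itself.
Starting from a we can reach a, c. That is one component of size 2.
Starting from d we can reach d, e, f. That is one component of size 3.
The largest has 3 vertices.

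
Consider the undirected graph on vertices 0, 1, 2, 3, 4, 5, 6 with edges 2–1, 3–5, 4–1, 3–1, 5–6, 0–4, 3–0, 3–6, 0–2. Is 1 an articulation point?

Deleting 1 leaves 1 component (was 1) (its neighbors 2, 3, 4 remain connected to each other), so 1 is not a cut vertex.

No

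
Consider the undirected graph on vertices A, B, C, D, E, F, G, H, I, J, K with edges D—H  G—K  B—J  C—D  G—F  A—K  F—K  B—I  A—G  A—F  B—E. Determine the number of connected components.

Starting from C we can reach C, D, H. That is one component of size 3.
Starting from A we can reach A, F, G, K. That is one component of size 4.
Starting from B we can reach B, E, I, J. That is one component of size 4.
Total: 3 components.

3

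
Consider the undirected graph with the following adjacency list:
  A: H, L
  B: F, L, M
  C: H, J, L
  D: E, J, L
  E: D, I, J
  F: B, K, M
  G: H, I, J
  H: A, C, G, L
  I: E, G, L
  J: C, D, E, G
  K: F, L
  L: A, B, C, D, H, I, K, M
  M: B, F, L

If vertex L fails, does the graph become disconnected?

Deleting L raises the number of components from 1 to 2, so L is a cut vertex.

Yes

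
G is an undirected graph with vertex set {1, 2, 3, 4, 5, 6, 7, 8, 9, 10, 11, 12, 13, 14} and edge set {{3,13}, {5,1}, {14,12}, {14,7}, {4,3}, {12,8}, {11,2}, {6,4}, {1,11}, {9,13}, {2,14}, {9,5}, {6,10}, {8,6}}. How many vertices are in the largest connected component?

14

Starting from 1 we can reach 1, 2, 3, 4, 5, 6, 7, 8, 9, 10, 11, 12, 13, 14. That is one component of size 14.
The largest has 14 vertices.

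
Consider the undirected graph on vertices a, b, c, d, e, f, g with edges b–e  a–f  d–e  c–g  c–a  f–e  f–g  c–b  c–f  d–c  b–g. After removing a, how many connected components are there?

1

With a gone, the remaining components are: {b, c, d, e, f, g}.
That is 1 component.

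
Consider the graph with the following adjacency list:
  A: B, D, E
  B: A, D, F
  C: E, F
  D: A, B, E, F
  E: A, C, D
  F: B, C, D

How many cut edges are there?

The edges on the cycle E-A-B-F-C-E are not bridges since each lies on that cycle.
Every edge lies on some cycle, so there are no bridges.

0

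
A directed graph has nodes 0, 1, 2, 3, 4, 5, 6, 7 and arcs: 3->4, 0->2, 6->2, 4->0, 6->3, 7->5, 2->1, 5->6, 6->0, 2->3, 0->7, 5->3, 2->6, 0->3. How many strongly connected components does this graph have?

2

{0, 2, 3, 4, 5, 6, 7} are all mutually reachable — one SCC of size 7.
{1} is an SCC by itself.
That gives 2 strongly connected components.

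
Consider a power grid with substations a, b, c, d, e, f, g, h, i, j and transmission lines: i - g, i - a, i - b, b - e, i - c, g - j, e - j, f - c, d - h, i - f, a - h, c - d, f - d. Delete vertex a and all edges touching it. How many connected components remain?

1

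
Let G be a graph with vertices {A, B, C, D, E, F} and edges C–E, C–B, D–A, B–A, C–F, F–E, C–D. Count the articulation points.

1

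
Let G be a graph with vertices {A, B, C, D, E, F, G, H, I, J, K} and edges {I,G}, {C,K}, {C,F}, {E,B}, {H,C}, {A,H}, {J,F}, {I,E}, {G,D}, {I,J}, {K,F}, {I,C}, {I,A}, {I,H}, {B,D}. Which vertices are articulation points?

Removing I increases the component count from 1 to 2, so I is a cut vertex.
By contrast removing F leaves 1 component; it is not a cut vertex. No other vertex is a cut vertex either.

I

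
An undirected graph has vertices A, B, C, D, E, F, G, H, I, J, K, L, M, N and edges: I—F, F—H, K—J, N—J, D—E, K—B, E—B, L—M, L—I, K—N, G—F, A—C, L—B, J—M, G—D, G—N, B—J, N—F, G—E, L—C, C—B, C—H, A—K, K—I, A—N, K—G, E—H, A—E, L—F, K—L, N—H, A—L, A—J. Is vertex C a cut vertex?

No

Deleting C leaves 1 component (was 1) (its neighbors A, B, H, L remain connected to each other), so C is not a cut vertex.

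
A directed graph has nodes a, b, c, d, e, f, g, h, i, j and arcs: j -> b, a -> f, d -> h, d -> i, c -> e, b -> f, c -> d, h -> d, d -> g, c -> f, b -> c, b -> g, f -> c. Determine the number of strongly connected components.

{c, f} are all mutually reachable — one SCC of size 2.
{d, h} are all mutually reachable — one SCC of size 2.
{b} is an SCC by itself.
{a} is an SCC by itself.
{e} is an SCC by itself.
(and 3 more singleton SCCs)
That gives 8 strongly connected components.

8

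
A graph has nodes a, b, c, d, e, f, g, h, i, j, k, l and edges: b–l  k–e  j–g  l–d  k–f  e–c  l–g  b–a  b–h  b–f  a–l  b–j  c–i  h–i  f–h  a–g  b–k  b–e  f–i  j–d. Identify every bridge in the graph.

none

The edges on the cycle b-a-g-l-b are not bridges since each lies on that cycle.
Every edge lies on some cycle, so there are no bridges.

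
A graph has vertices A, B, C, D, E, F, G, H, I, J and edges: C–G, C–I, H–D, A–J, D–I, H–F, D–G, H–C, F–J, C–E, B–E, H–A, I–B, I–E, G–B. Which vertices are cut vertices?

Removing H increases the component count from 1 to 2, so H is a cut vertex.
By contrast removing D leaves 1 component; it is not a cut vertex. No other vertex is a cut vertex either.

H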